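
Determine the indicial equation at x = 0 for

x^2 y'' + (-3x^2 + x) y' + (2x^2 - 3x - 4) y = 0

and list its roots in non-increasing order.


Divide by x^2 to reach normal form y'' + P_1(x) y' + P_2(x) y = 0 with P_1(x) = -3 + 1/x and P_2(x) = 2 - 3/x - 4/x^2.
x = 0 is a singular point because the y'-coefficient -3 + 1/x has a pole at x = 0 and the y-coefficient 2 - 3/x - 4/x^2 has a pole at x = 0.
It is a regular singular point because x P_1(x) = p(x) = 1 - 3x and x^2 P_2(x) = q(x) = 2x^2 - 3x - 4 are polynomials, hence analytic at x = 0.
p(0) = 1,  q(0) = -4.
Indicial equation: r(r-1) + p(0) r + q(0) = 0, i.e. r^2 + (p(0) - 1) r + q(0) = 0, i.e. r^2 - 4 = 0.
Discriminant: (0)^2 - 4(-4) = 16, so r = (0 ± 4)/2.
Solving: r_1 = 2, r_2 = -2.

indicial: r^2 - 4 = 0; roots r_1 = 2, r_2 = -2


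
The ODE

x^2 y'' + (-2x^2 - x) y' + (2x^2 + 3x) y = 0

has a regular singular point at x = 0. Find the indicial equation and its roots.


Divide by x^2 to reach normal form y'' + P_1(x) y' + P_2(x) y = 0 with P_1(x) = -2 - 1/x and P_2(x) = 2 + 3/x.
x = 0 is a singular point because the y'-coefficient -2 - 1/x has a pole at x = 0 and the y-coefficient 2 + 3/x has a pole at x = 0.
It is a regular singular point because x P_1(x) = p(x) = -2x - 1 and x^2 P_2(x) = q(x) = 2x^2 + 3x are polynomials, hence analytic at x = 0.
p(0) = -1,  q(0) = 0.
Indicial equation: r(r-1) + p(0) r + q(0) = 0, i.e. r^2 + (p(0) - 1) r + q(0) = 0, i.e. r^2 - 2 r = 0.
Discriminant: (-2)^2 - 4(0) = 4, so r = (2 ± 2)/2.
Solving: r_1 = 2, r_2 = 0.

indicial: r^2 - 2 r = 0; roots r_1 = 2, r_2 = 0


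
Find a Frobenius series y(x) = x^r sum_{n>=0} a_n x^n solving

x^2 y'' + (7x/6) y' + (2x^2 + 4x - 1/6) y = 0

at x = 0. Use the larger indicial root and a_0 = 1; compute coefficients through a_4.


Write in Frobenius form y'' + (p(x)/x) y' + (q(x)/x^2) y = 0:
  p(x) = 7/6,  q(x) = 2x^2 + 4x - 1/6.
Indicial equation: r(r-1) + (7/6) r + (-1/6) = 0 -> roots r_1 = 1/3, r_2 = -1/2.
Take r = r_1 = 1/3. Let y(x) = x^r sum_{n>=0} a_n x^n with a_0 = 1.
Substitute y = x^r sum a_n x^n and match x^{r+n}. The recurrence is
  D(n) a_n + 4 a_{n-1} + 2 a_{n-2} = 0,  where D(n) = (r+n)(r+n-1) + (7/6)(r+n) + (-1/6).
  a_n = [-4 a_{n-1} - 2 a_{n-2}] / D(n).
Since the indicial polynomial factors as (r - r_1)(r - r_2), D(n) = (r_1 + n - r_1)(r_1 + n - r_2) = n(n + 5/6).
Evaluating step by step (a_0 = 1):
  n = 1: D(1) = 1(1 + 5/6) = 11/6; numerator = -4(1) = -4; a_1 = (-4)/(11/6) = -24/11
  n = 2: D(2) = 2(2 + 5/6) = 17/3; numerator = -4(-24/11) - 2(1) = 74/11; a_2 = (74/11)/(17/3) = 222/187
  n = 3: D(3) = 3(3 + 5/6) = 23/2; numerator = -4(222/187) - 2(-24/11) = -72/187; a_3 = (-72/187)/(23/2) = -144/4301
  n = 4: D(4) = 4(4 + 5/6) = 58/3; numerator = -4(-144/4301) - 2(222/187) = -876/391; a_4 = (-876/391)/(58/3) = -1314/11339

r = 1/3; a_0 = 1; a_1 = -24/11; a_2 = 222/187; a_3 = -144/4301; a_4 = -1314/11339


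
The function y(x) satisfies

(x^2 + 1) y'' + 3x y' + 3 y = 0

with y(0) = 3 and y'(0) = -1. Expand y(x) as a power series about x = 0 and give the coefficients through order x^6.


Ansatz: y(x) = sum_{n>=0} a_n x^n, so y'(x) = sum_{n>=1} n a_n x^(n-1) and y''(x) = sum_{n>=2} n(n-1) a_n x^(n-2).
Substitute into P(x) y'' + Q(x) y' + R(x) y = 0 with P(x) = x^2 + 1, Q(x) = 3x, R(x) = 3, and match powers of x.
Initial conditions: a_0 = 3, a_1 = -1.
Setting the coefficient of each power of x to zero and solving order by order (substituting the coefficients already found):
  x^0: 2 a_2 + 3 a_0 = 0  ->  2 a_2 = -3 a_0 = -9  ->  a_2 = -9/2
  x^1: 6 a_3 + 6 a_1 = 0  ->  6 a_3 = -6 a_1 = 6  ->  a_3 = 1
  x^2: 12 a_4 + 11 a_2 = 0  ->  12 a_4 = -11 a_2 = 99/2  ->  a_4 = 33/8
  x^3: 20 a_5 + 18 a_3 = 0  ->  20 a_5 = -18 a_3 = -18  ->  a_5 = -9/10
  x^4: 30 a_6 + 27 a_4 = 0  ->  30 a_6 = -27 a_4 = -891/8  ->  a_6 = -297/80
Truncated series: y(x) = 3 - x - (9/2) x^2 + x^3 + (33/8) x^4 - (9/10) x^5 - (297/80) x^6 + O(x^7).

a_0 = 3; a_1 = -1; a_2 = -9/2; a_3 = 1; a_4 = 33/8; a_5 = -9/10; a_6 = -297/80


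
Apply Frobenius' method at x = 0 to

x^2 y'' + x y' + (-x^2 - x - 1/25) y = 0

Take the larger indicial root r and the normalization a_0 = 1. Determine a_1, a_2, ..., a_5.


Write in Frobenius form y'' + (p(x)/x) y' + (q(x)/x^2) y = 0:
  p(x) = 1,  q(x) = -x^2 - x - 1/25.
Indicial equation: r(r-1) + (1) r + (-1/25) = 0 -> roots r_1 = 1/5, r_2 = -1/5.
Take r = r_1 = 1/5. Let y(x) = x^r sum_{n>=0} a_n x^n with a_0 = 1.
Substitute y = x^r sum a_n x^n and match x^{r+n}. The recurrence is
  D(n) a_n - 1 a_{n-1} - 1 a_{n-2} = 0,  where D(n) = (r+n)(r+n-1) + (1)(r+n) + (-1/25).
  a_n = [1 a_{n-1} + 1 a_{n-2}] / D(n).
Since the indicial polynomial factors as (r - r_1)(r - r_2), D(n) = (r_1 + n - r_1)(r_1 + n - r_2) = n(n + 2/5).
Evaluating step by step (a_0 = 1):
  n = 1: D(1) = 1(1 + 2/5) = 7/5; numerator = 1(1) = 1; a_1 = (1)/(7/5) = 5/7
  n = 2: D(2) = 2(2 + 2/5) = 24/5; numerator = 1(5/7) + 1(1) = 12/7; a_2 = (12/7)/(24/5) = 5/14
  n = 3: D(3) = 3(3 + 2/5) = 51/5; numerator = 1(5/14) + 1(5/7) = 15/14; a_3 = (15/14)/(51/5) = 25/238
  n = 4: D(4) = 4(4 + 2/5) = 88/5; numerator = 1(25/238) + 1(5/14) = 55/119; a_4 = (55/119)/(88/5) = 25/952
  n = 5: D(5) = 5(5 + 2/5) = 27; numerator = 1(25/952) + 1(25/238) = 125/952; a_5 = (125/952)/(27) = 125/25704

r = 1/5; a_0 = 1; a_1 = 5/7; a_2 = 5/14; a_3 = 25/238; a_4 = 25/952; a_5 = 125/25704


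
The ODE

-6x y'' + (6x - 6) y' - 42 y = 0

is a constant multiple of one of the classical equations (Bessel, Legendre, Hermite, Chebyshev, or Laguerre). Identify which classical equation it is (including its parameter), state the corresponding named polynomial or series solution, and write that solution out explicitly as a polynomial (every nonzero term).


All three coefficients share the factor -6; dividing through by -6 gives  x y'' + (1 - x) y' + 7 y = 0.
This matches the Laguerre equation x y'' + (1 - x) y' + n y = 0 with n = 7; the polynomial solution is L_7(x).
With y = sum_k a_k x^k, matching x^k gives (k+1)k a_{k+1} + (k+1) a_{k+1} - k a_k + n a_k = 0, i.e. (k+1)^2 a_{k+1} = (k - n) a_k = (k - 7) a_k. The right side vanishes at k = 7, so the series terminates at degree 7.
Standard normalization L_n(0) = 1 gives a_0 = 1. Work upward with a_{k+1} = (k - 7) a_k / (k+1)^2:
  a_1 = (0 - 7)(1) / 1^2 = -7/1 = -7
  a_2 = (1 - 7)(-7) / 2^2 = 42/4 = 21/2
  a_3 = (2 - 7)(21/2) / 3^2 = (-105/2)/9 = -35/6
  a_4 = (3 - 7)(-35/6) / 4^2 = (70/3)/16 = 35/24
  a_5 = (4 - 7)(35/24) / 5^2 = (-35/8)/25 = -7/40
  a_6 = (5 - 7)(-7/40) / 6^2 = (7/20)/36 = 7/720
  a_7 = (6 - 7)(7/720) / 7^2 = (-7/720)/49 = -1/5040
Hence L_7(x) = -x^7/5040 + 7 x^6/720 - 7 x^5/40 + 35 x^4/24 - 35 x^3/6 + 21 x^2/2 - 7 x + 1.

L_7(x); series = -x^7/5040 + 7 x^6/720 - 7 x^5/40 + 35 x^4/24 - 35 x^3/6 + 21 x^2/2 - 7 x + 1


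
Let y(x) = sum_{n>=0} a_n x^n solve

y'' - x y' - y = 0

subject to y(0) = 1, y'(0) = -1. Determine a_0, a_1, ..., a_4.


Ansatz: y(x) = sum_{n>=0} a_n x^n, so y'(x) = sum_{n>=1} n a_n x^(n-1) and y''(x) = sum_{n>=2} n(n-1) a_n x^(n-2).
Substitute into P(x) y'' + Q(x) y' + R(x) y = 0 with P(x) = 1, Q(x) = -x, R(x) = -1, and match powers of x.
Initial conditions: a_0 = 1, a_1 = -1.
Setting the coefficient of each power of x to zero and solving order by order (substituting the coefficients already found):
  x^0: 2 a_2 - a_0 = 0  ->  2 a_2 = a_0 = 1  ->  a_2 = 1/2
  x^1: 6 a_3 - 2 a_1 = 0  ->  6 a_3 = 2 a_1 = -2  ->  a_3 = -1/3
  x^2: 12 a_4 - 3 a_2 = 0  ->  12 a_4 = 3 a_2 = 3/2  ->  a_4 = 1/8
Truncated series: y(x) = 1 - x + (1/2) x^2 - (1/3) x^3 + (1/8) x^4 + O(x^5).

a_0 = 1; a_1 = -1; a_2 = 1/2; a_3 = -1/3; a_4 = 1/8


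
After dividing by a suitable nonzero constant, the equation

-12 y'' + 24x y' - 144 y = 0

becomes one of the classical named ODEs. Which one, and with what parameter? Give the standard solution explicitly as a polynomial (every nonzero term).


All three coefficients share the factor -12; dividing through by -12 gives  y'' - 2x y' + 12 y = 0.
This matches the Hermite equation y'' - 2x y' + 2n y = 0 with 2n = 12, so n = 6; the polynomial solution is H_6(x).
With y = sum_k a_k x^k, matching x^k gives (k+2)(k+1) a_{k+2} = 2(k - n) a_k = 2(k - 6) a_k. The right side vanishes at k = 6, so the series with the parity of 6 terminates at degree 6.
Standard normalization: leading coefficient of H_n is 2^n, so a_6 = 2^6 = 64. Work downward with a_k = (k+1)(k+2) a_{k+2} / (2(k - n)):
  a_4 = (5)(6)(64) / (2(4 - 6)) = 1920/(-4) = -480
  a_2 = (3)(4)(-480) / (2(2 - 6)) = -5760/(-8) = 720
  a_0 = (1)(2)(720) / (2(0 - 6)) = 1440/(-12) = -120
Hence H_6(x) = 64 x^6 - 480 x^4 + 720 x^2 - 120.

H_6(x); series = 64 x^6 - 480 x^4 + 720 x^2 - 120


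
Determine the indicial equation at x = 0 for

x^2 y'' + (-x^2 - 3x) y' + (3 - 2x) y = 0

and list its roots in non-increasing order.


Divide by x^2 to reach normal form y'' + P_1(x) y' + P_2(x) y = 0 with P_1(x) = -1 - 3/x and P_2(x) = -2/x + 3/x^2.
x = 0 is a singular point because the y'-coefficient -1 - 3/x has a pole at x = 0 and the y-coefficient -2/x + 3/x^2 has a pole at x = 0.
It is a regular singular point because x P_1(x) = p(x) = -x - 3 and x^2 P_2(x) = q(x) = 3 - 2x are polynomials, hence analytic at x = 0.
p(0) = -3,  q(0) = 3.
Indicial equation: r(r-1) + p(0) r + q(0) = 0, i.e. r^2 + (p(0) - 1) r + q(0) = 0, i.e. r^2 - 4 r + 3 = 0.
Discriminant: (-4)^2 - 4(3) = 4, so r = (4 ± 2)/2.
Solving: r_1 = 3, r_2 = 1.

indicial: r^2 - 4 r + 3 = 0; roots r_1 = 3, r_2 = 1


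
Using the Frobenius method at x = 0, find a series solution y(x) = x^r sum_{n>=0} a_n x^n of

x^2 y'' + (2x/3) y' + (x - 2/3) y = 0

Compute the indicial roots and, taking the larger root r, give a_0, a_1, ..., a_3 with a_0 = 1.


Write in Frobenius form y'' + (p(x)/x) y' + (q(x)/x^2) y = 0:
  p(x) = 2/3,  q(x) = x - 2/3.
Indicial equation: r(r-1) + (2/3) r + (-2/3) = 0 -> roots r_1 = 1, r_2 = -2/3.
Take r = r_1 = 1. Let y(x) = x^r sum_{n>=0} a_n x^n with a_0 = 1.
Substitute y = x^r sum a_n x^n and match x^{r+n}. The recurrence is
  D(n) a_n + 1 a_{n-1} = 0,  where D(n) = (r+n)(r+n-1) + (2/3)(r+n) + (-2/3).
  a_n = -1 / D(n) * a_{n-1}.
Since the indicial polynomial factors as (r - r_1)(r - r_2), D(n) = (r_1 + n - r_1)(r_1 + n - r_2) = n(n + 5/3).
Evaluating step by step (a_0 = 1):
  n = 1: D(1) = 1(1 + 5/3) = 8/3; numerator = -1(1) = -1; a_1 = (-1)/(8/3) = -3/8
  n = 2: D(2) = 2(2 + 5/3) = 22/3; numerator = -1(-3/8) = 3/8; a_2 = (3/8)/(22/3) = 9/176
  n = 3: D(3) = 3(3 + 5/3) = 14; numerator = -1(9/176) = -9/176; a_3 = (-9/176)/(14) = -9/2464

r = 1; a_0 = 1; a_1 = -3/8; a_2 = 9/176; a_3 = -9/2464


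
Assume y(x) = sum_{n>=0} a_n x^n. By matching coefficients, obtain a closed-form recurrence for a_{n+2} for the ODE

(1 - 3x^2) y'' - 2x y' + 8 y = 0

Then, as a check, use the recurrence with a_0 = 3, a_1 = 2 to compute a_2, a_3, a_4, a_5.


Substitute y = sum_n a_n x^n.
(1 - 3 x^2) y'' contributes (n+2)(n+1) a_{n+2} - 3 n(n-1) a_n at x^n.
-2 x y'(x) contributes -2 n a_n at x^n.
8 y(x) contributes 8 a_n at x^n.
Matching x^n: (n+2)(n+1) a_{n+2} + (-3 n(n-1) - 2 n + 8) a_n = 0.
Thus a_{n+2} = (3 n(n-1) + 2 n - 8) / ((n+1)(n+2)) * a_n.

Check with a_0 = 3, a_1 = 2 (apply the recurrence for n = 0, 1, 2, 3): a_0 = 3, a_1 = 2, a_2 = -12, a_3 = -2, a_4 = -2, a_5 = -8/5.

a_(n+2) = (3 n(n-1) + 2 n - 8) / ((n+1)(n+2)) * a_n; check: a_0 = 3, a_1 = 2, a_2 = -12, a_3 = -2, a_4 = -2, a_5 = -8/5


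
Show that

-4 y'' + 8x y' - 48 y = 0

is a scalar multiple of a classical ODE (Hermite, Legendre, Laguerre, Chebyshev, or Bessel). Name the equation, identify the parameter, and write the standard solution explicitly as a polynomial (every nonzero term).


All three coefficients share the factor -4; dividing through by -4 gives  y'' - 2x y' + 12 y = 0.
This matches the Hermite equation y'' - 2x y' + 2n y = 0 with 2n = 12, so n = 6; the polynomial solution is H_6(x).
With y = sum_k a_k x^k, matching x^k gives (k+2)(k+1) a_{k+2} = 2(k - n) a_k = 2(k - 6) a_k. The right side vanishes at k = 6, so the series with the parity of 6 terminates at degree 6.
Standard normalization: leading coefficient of H_n is 2^n, so a_6 = 2^6 = 64. Work downward with a_k = (k+1)(k+2) a_{k+2} / (2(k - n)):
  a_4 = (5)(6)(64) / (2(4 - 6)) = 1920/(-4) = -480
  a_2 = (3)(4)(-480) / (2(2 - 6)) = -5760/(-8) = 720
  a_0 = (1)(2)(720) / (2(0 - 6)) = 1440/(-12) = -120
Hence H_6(x) = 64 x^6 - 480 x^4 + 720 x^2 - 120.

H_6(x); series = 64 x^6 - 480 x^4 + 720 x^2 - 120


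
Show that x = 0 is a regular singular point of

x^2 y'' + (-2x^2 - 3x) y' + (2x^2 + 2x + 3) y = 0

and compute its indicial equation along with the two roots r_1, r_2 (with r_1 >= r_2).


Divide by x^2 to reach normal form y'' + P_1(x) y' + P_2(x) y = 0 with P_1(x) = -2 - 3/x and P_2(x) = 2 + 2/x + 3/x^2.
x = 0 is a singular point because the y'-coefficient -2 - 3/x has a pole at x = 0 and the y-coefficient 2 + 2/x + 3/x^2 has a pole at x = 0.
It is a regular singular point because x P_1(x) = p(x) = -2x - 3 and x^2 P_2(x) = q(x) = 2x^2 + 2x + 3 are polynomials, hence analytic at x = 0.
p(0) = -3,  q(0) = 3.
Indicial equation: r(r-1) + p(0) r + q(0) = 0, i.e. r^2 + (p(0) - 1) r + q(0) = 0, i.e. r^2 - 4 r + 3 = 0.
Discriminant: (-4)^2 - 4(3) = 4, so r = (4 ± 2)/2.
Solving: r_1 = 3, r_2 = 1.

indicial: r^2 - 4 r + 3 = 0; roots r_1 = 3, r_2 = 1


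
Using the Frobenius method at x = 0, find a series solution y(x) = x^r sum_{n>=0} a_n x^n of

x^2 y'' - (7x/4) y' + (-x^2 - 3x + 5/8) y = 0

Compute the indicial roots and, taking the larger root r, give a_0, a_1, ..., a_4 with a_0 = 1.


Write in Frobenius form y'' + (p(x)/x) y' + (q(x)/x^2) y = 0:
  p(x) = -7/4,  q(x) = -x^2 - 3x + 5/8.
Indicial equation: r(r-1) + (-7/4) r + (5/8) = 0 -> roots r_1 = 5/2, r_2 = 1/4.
Take r = r_1 = 5/2. Let y(x) = x^r sum_{n>=0} a_n x^n with a_0 = 1.
Substitute y = x^r sum a_n x^n and match x^{r+n}. The recurrence is
  D(n) a_n - 3 a_{n-1} - 1 a_{n-2} = 0,  where D(n) = (r+n)(r+n-1) + (-7/4)(r+n) + (5/8).
  a_n = [3 a_{n-1} + 1 a_{n-2}] / D(n).
Since the indicial polynomial factors as (r - r_1)(r - r_2), D(n) = (r_1 + n - r_1)(r_1 + n - r_2) = n(n + 9/4).
Evaluating step by step (a_0 = 1):
  n = 1: D(1) = 1(1 + 9/4) = 13/4; numerator = 3(1) = 3; a_1 = (3)/(13/4) = 12/13
  n = 2: D(2) = 2(2 + 9/4) = 17/2; numerator = 3(12/13) + 1(1) = 49/13; a_2 = (49/13)/(17/2) = 98/221
  n = 3: D(3) = 3(3 + 9/4) = 63/4; numerator = 3(98/221) + 1(12/13) = 498/221; a_3 = (498/221)/(63/4) = 664/4641
  n = 4: D(4) = 4(4 + 9/4) = 25; numerator = 3(664/4641) + 1(98/221) = 1350/1547; a_4 = (1350/1547)/(25) = 54/1547

r = 5/2; a_0 = 1; a_1 = 12/13; a_2 = 98/221; a_3 = 664/4641; a_4 = 54/1547


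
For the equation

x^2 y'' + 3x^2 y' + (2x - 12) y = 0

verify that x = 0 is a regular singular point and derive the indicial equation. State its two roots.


Divide by x^2 to reach normal form y'' + P_1(x) y' + P_2(x) y = 0 with P_1(x) = 3 and P_2(x) = 2/x - 12/x^2.
x = 0 is a singular point because the y-coefficient 2/x - 12/x^2 has a pole at x = 0.
It is a regular singular point because x P_1(x) = p(x) = 3x and x^2 P_2(x) = q(x) = 2x - 12 are polynomials, hence analytic at x = 0.
p(0) = 0,  q(0) = -12.
Indicial equation: r(r-1) + p(0) r + q(0) = 0, i.e. r^2 + (p(0) - 1) r + q(0) = 0, i.e. r^2 - 1 r - 12 = 0.
Discriminant: (-1)^2 - 4(-12) = 49, so r = (1 ± 7)/2.
Solving: r_1 = 4, r_2 = -3.

indicial: r^2 - 1 r - 12 = 0; roots r_1 = 4, r_2 = -3


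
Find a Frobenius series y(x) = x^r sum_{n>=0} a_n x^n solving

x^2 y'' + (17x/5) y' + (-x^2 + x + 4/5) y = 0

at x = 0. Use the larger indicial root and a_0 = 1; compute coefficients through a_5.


Write in Frobenius form y'' + (p(x)/x) y' + (q(x)/x^2) y = 0:
  p(x) = 17/5,  q(x) = -x^2 + x + 4/5.
Indicial equation: r(r-1) + (17/5) r + (4/5) = 0 -> roots r_1 = -2/5, r_2 = -2.
Take r = r_1 = -2/5. Let y(x) = x^r sum_{n>=0} a_n x^n with a_0 = 1.
Substitute y = x^r sum a_n x^n and match x^{r+n}. The recurrence is
  D(n) a_n + 1 a_{n-1} - 1 a_{n-2} = 0,  where D(n) = (r+n)(r+n-1) + (17/5)(r+n) + (4/5).
  a_n = [-1 a_{n-1} + 1 a_{n-2}] / D(n).
Since the indicial polynomial factors as (r - r_1)(r - r_2), D(n) = (r_1 + n - r_1)(r_1 + n - r_2) = n(n + 8/5).
Evaluating step by step (a_0 = 1):
  n = 1: D(1) = 1(1 + 8/5) = 13/5; numerator = -1(1) = -1; a_1 = (-1)/(13/5) = -5/13
  n = 2: D(2) = 2(2 + 8/5) = 36/5; numerator = -1(-5/13) + 1(1) = 18/13; a_2 = (18/13)/(36/5) = 5/26
  n = 3: D(3) = 3(3 + 8/5) = 69/5; numerator = -1(5/26) + 1(-5/13) = -15/26; a_3 = (-15/26)/(69/5) = -25/598
  n = 4: D(4) = 4(4 + 8/5) = 112/5; numerator = -1(-25/598) + 1(5/26) = 70/299; a_4 = (70/299)/(112/5) = 25/2392
  n = 5: D(5) = 5(5 + 8/5) = 33; numerator = -1(25/2392) + 1(-25/598) = -125/2392; a_5 = (-125/2392)/(33) = -125/78936

r = -2/5; a_0 = 1; a_1 = -5/13; a_2 = 5/26; a_3 = -25/598; a_4 = 25/2392; a_5 = -125/78936


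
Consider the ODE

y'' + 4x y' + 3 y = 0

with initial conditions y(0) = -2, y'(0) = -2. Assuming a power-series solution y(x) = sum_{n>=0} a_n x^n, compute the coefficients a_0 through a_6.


Ansatz: y(x) = sum_{n>=0} a_n x^n, so y'(x) = sum_{n>=1} n a_n x^(n-1) and y''(x) = sum_{n>=2} n(n-1) a_n x^(n-2).
Substitute into P(x) y'' + Q(x) y' + R(x) y = 0 with P(x) = 1, Q(x) = 4x, R(x) = 3, and match powers of x.
Initial conditions: a_0 = -2, a_1 = -2.
Setting the coefficient of each power of x to zero and solving order by order (substituting the coefficients already found):
  x^0: 2 a_2 + 3 a_0 = 0  ->  2 a_2 = -3 a_0 = 6  ->  a_2 = 3
  x^1: 6 a_3 + 7 a_1 = 0  ->  6 a_3 = -7 a_1 = 14  ->  a_3 = 7/3
  x^2: 12 a_4 + 11 a_2 = 0  ->  12 a_4 = -11 a_2 = -33  ->  a_4 = -11/4
  x^3: 20 a_5 + 15 a_3 = 0  ->  20 a_5 = -15 a_3 = -35  ->  a_5 = -7/4
  x^4: 30 a_6 + 19 a_4 = 0  ->  30 a_6 = -19 a_4 = 209/4  ->  a_6 = 209/120
Truncated series: y(x) = -2 - 2 x + 3 x^2 + (7/3) x^3 - (11/4) x^4 - (7/4) x^5 + (209/120) x^6 + O(x^7).

a_0 = -2; a_1 = -2; a_2 = 3; a_3 = 7/3; a_4 = -11/4; a_5 = -7/4; a_6 = 209/120


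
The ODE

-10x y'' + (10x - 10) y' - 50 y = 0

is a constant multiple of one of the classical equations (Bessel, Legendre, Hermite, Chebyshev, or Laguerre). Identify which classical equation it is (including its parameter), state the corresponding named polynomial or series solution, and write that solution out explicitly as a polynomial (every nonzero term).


All three coefficients share the factor -10; dividing through by -10 gives  x y'' + (1 - x) y' + 5 y = 0.
This matches the Laguerre equation x y'' + (1 - x) y' + n y = 0 with n = 5; the polynomial solution is L_5(x).
With y = sum_k a_k x^k, matching x^k gives (k+1)k a_{k+1} + (k+1) a_{k+1} - k a_k + n a_k = 0, i.e. (k+1)^2 a_{k+1} = (k - n) a_k = (k - 5) a_k. The right side vanishes at k = 5, so the series terminates at degree 5.
Standard normalization L_n(0) = 1 gives a_0 = 1. Work upward with a_{k+1} = (k - 5) a_k / (k+1)^2:
  a_1 = (0 - 5)(1) / 1^2 = -5/1 = -5
  a_2 = (1 - 5)(-5) / 2^2 = 20/4 = 5
  a_3 = (2 - 5)(5) / 3^2 = -15/9 = -5/3
  a_4 = (3 - 5)(-5/3) / 4^2 = (10/3)/16 = 5/24
  a_5 = (4 - 5)(5/24) / 5^2 = (-5/24)/25 = -1/120
Hence L_5(x) = -x^5/120 + 5 x^4/24 - 5 x^3/3 + 5 x^2 - 5 x + 1.

L_5(x); series = -x^5/120 + 5 x^4/24 - 5 x^3/3 + 5 x^2 - 5 x + 1


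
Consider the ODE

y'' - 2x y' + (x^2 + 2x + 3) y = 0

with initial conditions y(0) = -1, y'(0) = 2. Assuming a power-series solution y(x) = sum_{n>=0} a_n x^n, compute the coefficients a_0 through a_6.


Ansatz: y(x) = sum_{n>=0} a_n x^n, so y'(x) = sum_{n>=1} n a_n x^(n-1) and y''(x) = sum_{n>=2} n(n-1) a_n x^(n-2).
Substitute into P(x) y'' + Q(x) y' + R(x) y = 0 with P(x) = 1, Q(x) = -2x, R(x) = x^2 + 2x + 3, and match powers of x.
Initial conditions: a_0 = -1, a_1 = 2.
Setting the coefficient of each power of x to zero and solving order by order (substituting the coefficients already found):
  x^0: 2 a_2 + 3 a_0 = 0  ->  2 a_2 = -3 a_0 = 3  ->  a_2 = 3/2
  x^1: 6 a_3 + a_1 + 2 a_0 = 0  ->  6 a_3 = -a_1 - 2 a_0 = 0  ->  a_3 = 0
  x^2: 12 a_4 - a_2 + 2 a_1 + a_0 = 0  ->  12 a_4 = a_2 - 2 a_1 - a_0 = -3/2  ->  a_4 = -1/8
  x^3: 20 a_5 - 3 a_3 + 2 a_2 + a_1 = 0  ->  20 a_5 = 3 a_3 - 2 a_2 - a_1 = -5  ->  a_5 = -1/4
  x^4: 30 a_6 - 5 a_4 + 2 a_3 + a_2 = 0  ->  30 a_6 = 5 a_4 - 2 a_3 - a_2 = -17/8  ->  a_6 = -17/240
Truncated series: y(x) = -1 + 2 x + (3/2) x^2 - (1/8) x^4 - (1/4) x^5 - (17/240) x^6 + O(x^7).

a_0 = -1; a_1 = 2; a_2 = 3/2; a_3 = 0; a_4 = -1/8; a_5 = -1/4; a_6 = -17/240


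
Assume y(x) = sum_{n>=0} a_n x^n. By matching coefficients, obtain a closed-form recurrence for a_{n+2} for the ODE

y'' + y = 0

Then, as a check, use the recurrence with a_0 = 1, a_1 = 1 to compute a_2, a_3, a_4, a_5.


Substitute y = sum_n a_n x^n into y'' + (const) y = 0.
y''(x) = sum_{n>=0} (n+2)(n+1) a_{n+2} x^n.
The ODE becomes sum_n [(n+2)(n+1) a_{n+2} + 1 a_n] x^n = 0.
Setting each coefficient to zero gives the recurrence:
  (n+2)(n+1) a_{n+2} + 1 a_n = 0,
  a_{n+2} = -1 / ((n+1)(n+2)) a_n.

Check with a_0 = 1, a_1 = 1 (apply the recurrence for n = 0, 1, 2, 3): a_0 = 1, a_1 = 1, a_2 = -1/2, a_3 = -1/6, a_4 = 1/24, a_5 = 1/120.

a_{n+2} = -1/((n+1)(n+2)) * a_n; check: a_0 = 1, a_1 = 1, a_2 = -1/2, a_3 = -1/6, a_4 = 1/24, a_5 = 1/120


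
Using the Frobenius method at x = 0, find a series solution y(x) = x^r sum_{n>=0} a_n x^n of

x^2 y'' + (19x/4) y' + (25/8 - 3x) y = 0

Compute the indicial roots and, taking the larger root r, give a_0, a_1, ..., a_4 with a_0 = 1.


Write in Frobenius form y'' + (p(x)/x) y' + (q(x)/x^2) y = 0:
  p(x) = 19/4,  q(x) = 25/8 - 3x.
Indicial equation: r(r-1) + (19/4) r + (25/8) = 0 -> roots r_1 = -5/4, r_2 = -5/2.
Take r = r_1 = -5/4. Let y(x) = x^r sum_{n>=0} a_n x^n with a_0 = 1.
Substitute y = x^r sum a_n x^n and match x^{r+n}. The recurrence is
  D(n) a_n - 3 a_{n-1} = 0,  where D(n) = (r+n)(r+n-1) + (19/4)(r+n) + (25/8).
  a_n = 3 / D(n) * a_{n-1}.
Since the indicial polynomial factors as (r - r_1)(r - r_2), D(n) = (r_1 + n - r_1)(r_1 + n - r_2) = n(n + 5/4).
Evaluating step by step (a_0 = 1):
  n = 1: D(1) = 1(1 + 5/4) = 9/4; numerator = 3(1) = 3; a_1 = (3)/(9/4) = 4/3
  n = 2: D(2) = 2(2 + 5/4) = 13/2; numerator = 3(4/3) = 4; a_2 = (4)/(13/2) = 8/13
  n = 3: D(3) = 3(3 + 5/4) = 51/4; numerator = 3(8/13) = 24/13; a_3 = (24/13)/(51/4) = 32/221
  n = 4: D(4) = 4(4 + 5/4) = 21; numerator = 3(32/221) = 96/221; a_4 = (96/221)/(21) = 32/1547

r = -5/4; a_0 = 1; a_1 = 4/3; a_2 = 8/13; a_3 = 32/221; a_4 = 32/1547


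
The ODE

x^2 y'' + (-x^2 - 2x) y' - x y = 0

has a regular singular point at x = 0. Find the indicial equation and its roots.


Divide by x^2 to reach normal form y'' + P_1(x) y' + P_2(x) y = 0 with P_1(x) = -1 - 2/x and P_2(x) = -1/x.
x = 0 is a singular point because the y'-coefficient -1 - 2/x has a pole at x = 0 and the y-coefficient -1/x has a pole at x = 0.
It is a regular singular point because x P_1(x) = p(x) = -x - 2 and x^2 P_2(x) = q(x) = -x are polynomials, hence analytic at x = 0.
p(0) = -2,  q(0) = 0.
Indicial equation: r(r-1) + p(0) r + q(0) = 0, i.e. r^2 + (p(0) - 1) r + q(0) = 0, i.e. r^2 - 3 r = 0.
Discriminant: (-3)^2 - 4(0) = 9, so r = (3 ± 3)/2.
Solving: r_1 = 3, r_2 = 0.

indicial: r^2 - 3 r = 0; roots r_1 = 3, r_2 = 0


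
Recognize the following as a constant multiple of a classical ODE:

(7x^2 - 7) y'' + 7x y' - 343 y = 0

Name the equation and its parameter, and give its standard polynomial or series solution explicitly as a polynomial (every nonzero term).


All three coefficients share the factor -7; dividing through by -7 gives  (1 - x^2) y'' - x y' + 49 y = 0.
This matches the Chebyshev equation (1 - x^2) y'' - x y' + n^2 y = 0 (note the -x y' term, not -2x y') with n^2 = 49, so n = 7; the polynomial solution is T_7(x).
With y = sum_k a_k x^k, matching x^k gives (k+2)(k+1) a_{k+2} = (k^2 - n^2) a_k = (k - 7)(k + 7) a_k. The right side vanishes at k = 7, so the series with the parity of 7 terminates at degree 7.
Standard normalization: leading coefficient of T_n is 2^(n-1), so a_7 = 2^6 = 64. Work downward with a_k = (k+1)(k+2) a_{k+2} / ((k - 7)(k + 7)):
  a_5 = (6)(7)(64) / ((5 - 7)(5 + 7)) = 2688/(-24) = -112
  a_3 = (4)(5)(-112) / ((3 - 7)(3 + 7)) = -2240/(-40) = 56
  a_1 = (2)(3)(56) / ((1 - 7)(1 + 7)) = 336/(-48) = -7
Hence T_7(x) = 64 x^7 - 112 x^5 + 56 x^3 - 7 x.

T_7(x); series = 64 x^7 - 112 x^5 + 56 x^3 - 7 x


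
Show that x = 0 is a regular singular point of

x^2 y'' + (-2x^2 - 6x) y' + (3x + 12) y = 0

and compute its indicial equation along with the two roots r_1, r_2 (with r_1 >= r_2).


Divide by x^2 to reach normal form y'' + P_1(x) y' + P_2(x) y = 0 with P_1(x) = -2 - 6/x and P_2(x) = 3/x + 12/x^2.
x = 0 is a singular point because the y'-coefficient -2 - 6/x has a pole at x = 0 and the y-coefficient 3/x + 12/x^2 has a pole at x = 0.
It is a regular singular point because x P_1(x) = p(x) = -2x - 6 and x^2 P_2(x) = q(x) = 3x + 12 are polynomials, hence analytic at x = 0.
p(0) = -6,  q(0) = 12.
Indicial equation: r(r-1) + p(0) r + q(0) = 0, i.e. r^2 + (p(0) - 1) r + q(0) = 0, i.e. r^2 - 7 r + 12 = 0.
Discriminant: (-7)^2 - 4(12) = 1, so r = (7 ± 1)/2.
Solving: r_1 = 4, r_2 = 3.

indicial: r^2 - 7 r + 12 = 0; roots r_1 = 4, r_2 = 3


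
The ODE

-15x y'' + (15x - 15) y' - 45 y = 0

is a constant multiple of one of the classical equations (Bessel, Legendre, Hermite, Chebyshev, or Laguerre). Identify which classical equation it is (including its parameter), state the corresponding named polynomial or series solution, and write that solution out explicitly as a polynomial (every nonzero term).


All three coefficients share the factor -15; dividing through by -15 gives  x y'' + (1 - x) y' + 3 y = 0.
This matches the Laguerre equation x y'' + (1 - x) y' + n y = 0 with n = 3; the polynomial solution is L_3(x).
With y = sum_k a_k x^k, matching x^k gives (k+1)k a_{k+1} + (k+1) a_{k+1} - k a_k + n a_k = 0, i.e. (k+1)^2 a_{k+1} = (k - n) a_k = (k - 3) a_k. The right side vanishes at k = 3, so the series terminates at degree 3.
Standard normalization L_n(0) = 1 gives a_0 = 1. Work upward with a_{k+1} = (k - 3) a_k / (k+1)^2:
  a_1 = (0 - 3)(1) / 1^2 = -3/1 = -3
  a_2 = (1 - 3)(-3) / 2^2 = 6/4 = 3/2
  a_3 = (2 - 3)(3/2) / 3^2 = (-3/2)/9 = -1/6
Hence L_3(x) = -x^3/6 + 3 x^2/2 - 3 x + 1.

L_3(x); series = -x^3/6 + 3 x^2/2 - 3 x + 1


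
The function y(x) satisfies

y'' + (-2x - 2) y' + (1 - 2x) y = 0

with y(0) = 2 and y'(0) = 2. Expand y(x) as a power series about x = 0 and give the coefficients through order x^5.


Ansatz: y(x) = sum_{n>=0} a_n x^n, so y'(x) = sum_{n>=1} n a_n x^(n-1) and y''(x) = sum_{n>=2} n(n-1) a_n x^(n-2).
Substitute into P(x) y'' + Q(x) y' + R(x) y = 0 with P(x) = 1, Q(x) = -2x - 2, R(x) = 1 - 2x, and match powers of x.
Initial conditions: a_0 = 2, a_1 = 2.
Setting the coefficient of each power of x to zero and solving order by order (substituting the coefficients already found):
  x^0: 2 a_2 - 2 a_1 + a_0 = 0  ->  2 a_2 = 2 a_1 - a_0 = 2  ->  a_2 = 1
  x^1: 6 a_3 - 4 a_2 - a_1 - 2 a_0 = 0  ->  6 a_3 = 4 a_2 + a_1 + 2 a_0 = 10  ->  a_3 = 5/3
  x^2: 12 a_4 - 6 a_3 - 3 a_2 - 2 a_1 = 0  ->  12 a_4 = 6 a_3 + 3 a_2 + 2 a_1 = 17  ->  a_4 = 17/12
  x^3: 20 a_5 - 8 a_4 - 5 a_3 - 2 a_2 = 0  ->  20 a_5 = 8 a_4 + 5 a_3 + 2 a_2 = 65/3  ->  a_5 = 13/12
Truncated series: y(x) = 2 + 2 x + x^2 + (5/3) x^3 + (17/12) x^4 + (13/12) x^5 + O(x^6).

a_0 = 2; a_1 = 2; a_2 = 1; a_3 = 5/3; a_4 = 17/12; a_5 = 13/12


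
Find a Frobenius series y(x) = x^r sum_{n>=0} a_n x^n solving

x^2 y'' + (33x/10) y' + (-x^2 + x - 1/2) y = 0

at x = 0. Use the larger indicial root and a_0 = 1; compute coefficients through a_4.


Write in Frobenius form y'' + (p(x)/x) y' + (q(x)/x^2) y = 0:
  p(x) = 33/10,  q(x) = -x^2 + x - 1/2.
Indicial equation: r(r-1) + (33/10) r + (-1/2) = 0 -> roots r_1 = 1/5, r_2 = -5/2.
Take r = r_1 = 1/5. Let y(x) = x^r sum_{n>=0} a_n x^n with a_0 = 1.
Substitute y = x^r sum a_n x^n and match x^{r+n}. The recurrence is
  D(n) a_n + 1 a_{n-1} - 1 a_{n-2} = 0,  where D(n) = (r+n)(r+n-1) + (33/10)(r+n) + (-1/2).
  a_n = [-1 a_{n-1} + 1 a_{n-2}] / D(n).
Since the indicial polynomial factors as (r - r_1)(r - r_2), D(n) = (r_1 + n - r_1)(r_1 + n - r_2) = n(n + 27/10).
Evaluating step by step (a_0 = 1):
  n = 1: D(1) = 1(1 + 27/10) = 37/10; numerator = -1(1) = -1; a_1 = (-1)/(37/10) = -10/37
  n = 2: D(2) = 2(2 + 27/10) = 47/5; numerator = -1(-10/37) + 1(1) = 47/37; a_2 = (47/37)/(47/5) = 5/37
  n = 3: D(3) = 3(3 + 27/10) = 171/10; numerator = -1(5/37) + 1(-10/37) = -15/37; a_3 = (-15/37)/(171/10) = -50/2109
  n = 4: D(4) = 4(4 + 27/10) = 134/5; numerator = -1(-50/2109) + 1(5/37) = 335/2109; a_4 = (335/2109)/(134/5) = 25/4218

r = 1/5; a_0 = 1; a_1 = -10/37; a_2 = 5/37; a_3 = -50/2109; a_4 = 25/4218


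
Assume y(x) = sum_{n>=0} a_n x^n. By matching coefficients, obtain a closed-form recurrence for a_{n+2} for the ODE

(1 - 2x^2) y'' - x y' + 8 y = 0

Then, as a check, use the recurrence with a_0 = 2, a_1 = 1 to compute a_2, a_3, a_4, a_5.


Substitute y = sum_n a_n x^n.
(1 - 2 x^2) y'' contributes (n+2)(n+1) a_{n+2} - 2 n(n-1) a_n at x^n.
-x y'(x) contributes -n a_n at x^n.
8 y(x) contributes 8 a_n at x^n.
Matching x^n: (n+2)(n+1) a_{n+2} + (-2 n(n-1) - n + 8) a_n = 0.
Thus a_{n+2} = (2 n(n-1) + n - 8) / ((n+1)(n+2)) * a_n.

Check with a_0 = 2, a_1 = 1 (apply the recurrence for n = 0, 1, 2, 3): a_0 = 2, a_1 = 1, a_2 = -8, a_3 = -7/6, a_4 = 4/3, a_5 = -49/120.

a_(n+2) = (2 n(n-1) + n - 8) / ((n+1)(n+2)) * a_n; check: a_0 = 2, a_1 = 1, a_2 = -8, a_3 = -7/6, a_4 = 4/3, a_5 = -49/120


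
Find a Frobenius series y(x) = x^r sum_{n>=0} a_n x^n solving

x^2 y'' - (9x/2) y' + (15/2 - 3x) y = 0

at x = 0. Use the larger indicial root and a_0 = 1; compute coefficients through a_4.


Write in Frobenius form y'' + (p(x)/x) y' + (q(x)/x^2) y = 0:
  p(x) = -9/2,  q(x) = 15/2 - 3x.
Indicial equation: r(r-1) + (-9/2) r + (15/2) = 0 -> roots r_1 = 3, r_2 = 5/2.
Take r = r_1 = 3. Let y(x) = x^r sum_{n>=0} a_n x^n with a_0 = 1.
Substitute y = x^r sum a_n x^n and match x^{r+n}. The recurrence is
  D(n) a_n - 3 a_{n-1} = 0,  where D(n) = (r+n)(r+n-1) + (-9/2)(r+n) + (15/2).
  a_n = 3 / D(n) * a_{n-1}.
Since the indicial polynomial factors as (r - r_1)(r - r_2), D(n) = (r_1 + n - r_1)(r_1 + n - r_2) = n(n + 1/2).
Evaluating step by step (a_0 = 1):
  n = 1: D(1) = 1(1 + 1/2) = 3/2; numerator = 3(1) = 3; a_1 = (3)/(3/2) = 2
  n = 2: D(2) = 2(2 + 1/2) = 5; numerator = 3(2) = 6; a_2 = (6)/(5) = 6/5
  n = 3: D(3) = 3(3 + 1/2) = 21/2; numerator = 3(6/5) = 18/5; a_3 = (18/5)/(21/2) = 12/35
  n = 4: D(4) = 4(4 + 1/2) = 18; numerator = 3(12/35) = 36/35; a_4 = (36/35)/(18) = 2/35

r = 3; a_0 = 1; a_1 = 2; a_2 = 6/5; a_3 = 12/35; a_4 = 2/35


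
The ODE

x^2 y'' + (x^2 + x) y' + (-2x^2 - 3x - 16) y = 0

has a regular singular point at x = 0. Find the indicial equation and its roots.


Divide by x^2 to reach normal form y'' + P_1(x) y' + P_2(x) y = 0 with P_1(x) = 1 + 1/x and P_2(x) = -2 - 3/x - 16/x^2.
x = 0 is a singular point because the y'-coefficient 1 + 1/x has a pole at x = 0 and the y-coefficient -2 - 3/x - 16/x^2 has a pole at x = 0.
It is a regular singular point because x P_1(x) = p(x) = x + 1 and x^2 P_2(x) = q(x) = -2x^2 - 3x - 16 are polynomials, hence analytic at x = 0.
p(0) = 1,  q(0) = -16.
Indicial equation: r(r-1) + p(0) r + q(0) = 0, i.e. r^2 + (p(0) - 1) r + q(0) = 0, i.e. r^2 - 16 = 0.
Discriminant: (0)^2 - 4(-16) = 64, so r = (0 ± 8)/2.
Solving: r_1 = 4, r_2 = -4.

indicial: r^2 - 16 = 0; roots r_1 = 4, r_2 = -4


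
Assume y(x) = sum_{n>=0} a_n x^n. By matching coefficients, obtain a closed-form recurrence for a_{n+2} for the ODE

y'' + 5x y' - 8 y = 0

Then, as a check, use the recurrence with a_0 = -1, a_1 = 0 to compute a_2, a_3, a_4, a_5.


Substitute y = sum_n a_n x^n.
y''(x) has coefficient (n+2)(n+1) a_{n+2} at x^n;
5 x y'(x) has coefficient 5 n a_n at x^n (shift);
-8 y(x) has coefficient -8 a_n at x^n.
Matching x^n: (n+2)(n+1) a_{n+2} + (5n - 8) a_n = 0.
Thus a_{n+2} = (-5n + 8) / ((n+1)(n+2)) * a_n.

Check with a_0 = -1, a_1 = 0 (apply the recurrence for n = 0, 1, 2, 3): a_0 = -1, a_1 = 0, a_2 = -4, a_3 = 0, a_4 = 2/3, a_5 = 0.

a_(n+2) = (-5n + 8) / ((n+1)(n+2)) * a_n; check: a_0 = -1, a_1 = 0, a_2 = -4, a_3 = 0, a_4 = 2/3, a_5 = 0


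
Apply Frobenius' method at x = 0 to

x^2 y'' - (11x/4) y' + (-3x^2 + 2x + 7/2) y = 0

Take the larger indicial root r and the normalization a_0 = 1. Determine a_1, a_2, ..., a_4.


Write in Frobenius form y'' + (p(x)/x) y' + (q(x)/x^2) y = 0:
  p(x) = -11/4,  q(x) = -3x^2 + 2x + 7/2.
Indicial equation: r(r-1) + (-11/4) r + (7/2) = 0 -> roots r_1 = 2, r_2 = 7/4.
Take r = r_1 = 2. Let y(x) = x^r sum_{n>=0} a_n x^n with a_0 = 1.
Substitute y = x^r sum a_n x^n and match x^{r+n}. The recurrence is
  D(n) a_n + 2 a_{n-1} - 3 a_{n-2} = 0,  where D(n) = (r+n)(r+n-1) + (-11/4)(r+n) + (7/2).
  a_n = [-2 a_{n-1} + 3 a_{n-2}] / D(n).
Since the indicial polynomial factors as (r - r_1)(r - r_2), D(n) = (r_1 + n - r_1)(r_1 + n - r_2) = n(n + 1/4).
Evaluating step by step (a_0 = 1):
  n = 1: D(1) = 1(1 + 1/4) = 5/4; numerator = -2(1) = -2; a_1 = (-2)/(5/4) = -8/5
  n = 2: D(2) = 2(2 + 1/4) = 9/2; numerator = -2(-8/5) + 3(1) = 31/5; a_2 = (31/5)/(9/2) = 62/45
  n = 3: D(3) = 3(3 + 1/4) = 39/4; numerator = -2(62/45) + 3(-8/5) = -68/9; a_3 = (-68/9)/(39/4) = -272/351
  n = 4: D(4) = 4(4 + 1/4) = 17; numerator = -2(-272/351) + 3(62/45) = 9974/1755; a_4 = (9974/1755)/(17) = 9974/29835

r = 2; a_0 = 1; a_1 = -8/5; a_2 = 62/45; a_3 = -272/351; a_4 = 9974/29835


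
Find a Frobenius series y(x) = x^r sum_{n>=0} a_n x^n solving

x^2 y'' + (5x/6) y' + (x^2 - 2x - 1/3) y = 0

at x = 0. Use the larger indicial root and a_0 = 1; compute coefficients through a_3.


Write in Frobenius form y'' + (p(x)/x) y' + (q(x)/x^2) y = 0:
  p(x) = 5/6,  q(x) = x^2 - 2x - 1/3.
Indicial equation: r(r-1) + (5/6) r + (-1/3) = 0 -> roots r_1 = 2/3, r_2 = -1/2.
Take r = r_1 = 2/3. Let y(x) = x^r sum_{n>=0} a_n x^n with a_0 = 1.
Substitute y = x^r sum a_n x^n and match x^{r+n}. The recurrence is
  D(n) a_n - 2 a_{n-1} + 1 a_{n-2} = 0,  where D(n) = (r+n)(r+n-1) + (5/6)(r+n) + (-1/3).
  a_n = [2 a_{n-1} - 1 a_{n-2}] / D(n).
Since the indicial polynomial factors as (r - r_1)(r - r_2), D(n) = (r_1 + n - r_1)(r_1 + n - r_2) = n(n + 7/6).
Evaluating step by step (a_0 = 1):
  n = 1: D(1) = 1(1 + 7/6) = 13/6; numerator = 2(1) = 2; a_1 = (2)/(13/6) = 12/13
  n = 2: D(2) = 2(2 + 7/6) = 19/3; numerator = 2(12/13) - 1(1) = 11/13; a_2 = (11/13)/(19/3) = 33/247
  n = 3: D(3) = 3(3 + 7/6) = 25/2; numerator = 2(33/247) - 1(12/13) = -162/247; a_3 = (-162/247)/(25/2) = -324/6175

r = 2/3; a_0 = 1; a_1 = 12/13; a_2 = 33/247; a_3 = -324/6175


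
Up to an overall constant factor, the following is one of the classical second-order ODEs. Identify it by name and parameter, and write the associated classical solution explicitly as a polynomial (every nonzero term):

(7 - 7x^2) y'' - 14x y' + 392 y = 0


All three coefficients share the factor 7; dividing through by 7 gives  (1 - x^2) y'' - 2x y' + 56 y = 0.
This matches the Legendre equation (1 - x^2) y'' - 2x y' + n(n+1) y = 0 (note the -2x y' term) with n(n+1) = 56, so n = 7; the polynomial solution is P_7(x).
With y = sum_k a_k x^k, matching x^k gives (k+2)(k+1) a_{k+2} = [k(k+1) - n(n+1)] a_k = (k - 7)(k + 8) a_k. The right side vanishes at k = 7, so the series with the parity of 7 terminates at degree 7.
Standard normalization (P_n(1) = 1): leading coefficient (2n)!/(2^n (n!)^2) = 87178291200/(128*25401600) = 429/16, so a_7 = 429/16. Work downward with a_k = (k+1)(k+2) a_{k+2} / ((k - 7)(k + 8)):
  a_5 = (6)(7)(429/16) / ((5 - 7)(5 + 8)) = (9009/8)/(-26) = -693/16
  a_3 = (4)(5)(-693/16) / ((3 - 7)(3 + 8)) = (-3465/4)/(-44) = 315/16
  a_1 = (2)(3)(315/16) / ((1 - 7)(1 + 8)) = (945/8)/(-54) = -35/16
Hence P_7(x) = 429 x^7/16 - 693 x^5/16 + 315 x^3/16 - 35 x/16.

P_7(x); series = 429 x^7/16 - 693 x^5/16 + 315 x^3/16 - 35 x/16


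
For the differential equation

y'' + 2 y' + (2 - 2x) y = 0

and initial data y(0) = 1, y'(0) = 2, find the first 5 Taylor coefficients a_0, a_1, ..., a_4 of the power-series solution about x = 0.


Ansatz: y(x) = sum_{n>=0} a_n x^n, so y'(x) = sum_{n>=1} n a_n x^(n-1) and y''(x) = sum_{n>=2} n(n-1) a_n x^(n-2).
Substitute into P(x) y'' + Q(x) y' + R(x) y = 0 with P(x) = 1, Q(x) = 2, R(x) = 2 - 2x, and match powers of x.
Initial conditions: a_0 = 1, a_1 = 2.
Setting the coefficient of each power of x to zero and solving order by order (substituting the coefficients already found):
  x^0: 2 a_2 + 2 a_1 + 2 a_0 = 0  ->  2 a_2 = -2 a_1 - 2 a_0 = -6  ->  a_2 = -3
  x^1: 6 a_3 + 4 a_2 + 2 a_1 - 2 a_0 = 0  ->  6 a_3 = -4 a_2 - 2 a_1 + 2 a_0 = 10  ->  a_3 = 5/3
  x^2: 12 a_4 + 6 a_3 + 2 a_2 - 2 a_1 = 0  ->  12 a_4 = -6 a_3 - 2 a_2 + 2 a_1 = 0  ->  a_4 = 0
Truncated series: y(x) = 1 + 2 x - 3 x^2 + (5/3) x^3 + O(x^5).

a_0 = 1; a_1 = 2; a_2 = -3; a_3 = 5/3; a_4 = 0


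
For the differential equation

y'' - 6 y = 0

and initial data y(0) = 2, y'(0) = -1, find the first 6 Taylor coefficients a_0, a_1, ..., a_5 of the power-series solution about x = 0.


Ansatz: y(x) = sum_{n>=0} a_n x^n, so y'(x) = sum_{n>=1} n a_n x^(n-1) and y''(x) = sum_{n>=2} n(n-1) a_n x^(n-2).
Substitute into P(x) y'' + Q(x) y' + R(x) y = 0 with P(x) = 1, Q(x) = 0, R(x) = -6, and match powers of x.
Initial conditions: a_0 = 2, a_1 = -1.
Setting the coefficient of each power of x to zero and solving order by order (substituting the coefficients already found):
  x^0: 2 a_2 - 6 a_0 = 0  ->  2 a_2 = 6 a_0 = 12  ->  a_2 = 6
  x^1: 6 a_3 - 6 a_1 = 0  ->  6 a_3 = 6 a_1 = -6  ->  a_3 = -1
  x^2: 12 a_4 - 6 a_2 = 0  ->  12 a_4 = 6 a_2 = 36  ->  a_4 = 3
  x^3: 20 a_5 - 6 a_3 = 0  ->  20 a_5 = 6 a_3 = -6  ->  a_5 = -3/10
Truncated series: y(x) = 2 - x + 6 x^2 - x^3 + 3 x^4 - (3/10) x^5 + O(x^6).

a_0 = 2; a_1 = -1; a_2 = 6; a_3 = -1; a_4 = 3; a_5 = -3/10


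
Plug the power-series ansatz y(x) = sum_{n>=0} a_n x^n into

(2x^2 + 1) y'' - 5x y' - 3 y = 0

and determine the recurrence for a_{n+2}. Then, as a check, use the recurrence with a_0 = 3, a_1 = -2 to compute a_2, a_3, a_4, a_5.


Substitute y = sum_n a_n x^n.
(1 + 2 x^2) y'' contributes (n+2)(n+1) a_{n+2} + 2 n(n-1) a_n at x^n.
-5 x y'(x) contributes -5 n a_n at x^n.
-3 y(x) contributes -3 a_n at x^n.
Matching x^n: (n+2)(n+1) a_{n+2} + (2 n(n-1) - 5 n - 3) a_n = 0.
Thus a_{n+2} = (-2 n(n-1) + 5 n + 3) / ((n+1)(n+2)) * a_n.

Check with a_0 = 3, a_1 = -2 (apply the recurrence for n = 0, 1, 2, 3): a_0 = 3, a_1 = -2, a_2 = 9/2, a_3 = -8/3, a_4 = 27/8, a_5 = -4/5.

a_(n+2) = (-2 n(n-1) + 5 n + 3) / ((n+1)(n+2)) * a_n; check: a_0 = 3, a_1 = -2, a_2 = 9/2, a_3 = -8/3, a_4 = 27/8, a_5 = -4/5


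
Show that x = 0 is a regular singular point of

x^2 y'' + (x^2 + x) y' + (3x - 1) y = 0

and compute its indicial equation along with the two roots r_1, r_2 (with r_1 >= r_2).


Divide by x^2 to reach normal form y'' + P_1(x) y' + P_2(x) y = 0 with P_1(x) = 1 + 1/x and P_2(x) = 3/x - 1/x^2.
x = 0 is a singular point because the y'-coefficient 1 + 1/x has a pole at x = 0 and the y-coefficient 3/x - 1/x^2 has a pole at x = 0.
It is a regular singular point because x P_1(x) = p(x) = x + 1 and x^2 P_2(x) = q(x) = 3x - 1 are polynomials, hence analytic at x = 0.
p(0) = 1,  q(0) = -1.
Indicial equation: r(r-1) + p(0) r + q(0) = 0, i.e. r^2 + (p(0) - 1) r + q(0) = 0, i.e. r^2 - 1 = 0.
Discriminant: (0)^2 - 4(-1) = 4, so r = (0 ± 2)/2.
Solving: r_1 = 1, r_2 = -1.

indicial: r^2 - 1 = 0; roots r_1 = 1, r_2 = -1


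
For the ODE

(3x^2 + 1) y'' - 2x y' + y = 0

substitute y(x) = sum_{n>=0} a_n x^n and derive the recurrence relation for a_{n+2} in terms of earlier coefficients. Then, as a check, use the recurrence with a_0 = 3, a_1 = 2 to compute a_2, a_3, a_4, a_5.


Substitute y = sum_n a_n x^n.
(1 + 3 x^2) y'' contributes (n+2)(n+1) a_{n+2} + 3 n(n-1) a_n at x^n.
-2 x y'(x) contributes -2 n a_n at x^n.
y(x) contributes 1 a_n at x^n.
Matching x^n: (n+2)(n+1) a_{n+2} + (3 n(n-1) - 2 n + 1) a_n = 0.
Thus a_{n+2} = (-3 n(n-1) + 2 n - 1) / ((n+1)(n+2)) * a_n.

Check with a_0 = 3, a_1 = 2 (apply the recurrence for n = 0, 1, 2, 3): a_0 = 3, a_1 = 2, a_2 = -3/2, a_3 = 1/3, a_4 = 3/8, a_5 = -13/60.

a_(n+2) = (-3 n(n-1) + 2 n - 1) / ((n+1)(n+2)) * a_n; check: a_0 = 3, a_1 = 2, a_2 = -3/2, a_3 = 1/3, a_4 = 3/8, a_5 = -13/60


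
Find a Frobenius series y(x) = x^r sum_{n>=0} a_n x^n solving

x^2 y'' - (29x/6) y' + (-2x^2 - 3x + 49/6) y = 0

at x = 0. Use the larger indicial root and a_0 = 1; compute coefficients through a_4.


Write in Frobenius form y'' + (p(x)/x) y' + (q(x)/x^2) y = 0:
  p(x) = -29/6,  q(x) = -2x^2 - 3x + 49/6.
Indicial equation: r(r-1) + (-29/6) r + (49/6) = 0 -> roots r_1 = 7/2, r_2 = 7/3.
Take r = r_1 = 7/2. Let y(x) = x^r sum_{n>=0} a_n x^n with a_0 = 1.
Substitute y = x^r sum a_n x^n and match x^{r+n}. The recurrence is
  D(n) a_n - 3 a_{n-1} - 2 a_{n-2} = 0,  where D(n) = (r+n)(r+n-1) + (-29/6)(r+n) + (49/6).
  a_n = [3 a_{n-1} + 2 a_{n-2}] / D(n).
Since the indicial polynomial factors as (r - r_1)(r - r_2), D(n) = (r_1 + n - r_1)(r_1 + n - r_2) = n(n + 7/6).
Evaluating step by step (a_0 = 1):
  n = 1: D(1) = 1(1 + 7/6) = 13/6; numerator = 3(1) = 3; a_1 = (3)/(13/6) = 18/13
  n = 2: D(2) = 2(2 + 7/6) = 19/3; numerator = 3(18/13) + 2(1) = 80/13; a_2 = (80/13)/(19/3) = 240/247
  n = 3: D(3) = 3(3 + 7/6) = 25/2; numerator = 3(240/247) + 2(18/13) = 108/19; a_3 = (108/19)/(25/2) = 216/475
  n = 4: D(4) = 4(4 + 7/6) = 62/3; numerator = 3(216/475) + 2(240/247) = 20424/6175; a_4 = (20424/6175)/(62/3) = 30636/191425

r = 7/2; a_0 = 1; a_1 = 18/13; a_2 = 240/247; a_3 = 216/475; a_4 = 30636/191425
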